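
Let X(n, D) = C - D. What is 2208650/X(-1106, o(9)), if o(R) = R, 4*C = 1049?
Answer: 8834600/1013 ≈ 8721.2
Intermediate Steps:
C = 1049/4 (C = (¼)*1049 = 1049/4 ≈ 262.25)
X(n, D) = 1049/4 - D
2208650/X(-1106, o(9)) = 2208650/(1049/4 - 1*9) = 2208650/(1049/4 - 9) = 2208650/(1013/4) = 2208650*(4/1013) = 8834600/1013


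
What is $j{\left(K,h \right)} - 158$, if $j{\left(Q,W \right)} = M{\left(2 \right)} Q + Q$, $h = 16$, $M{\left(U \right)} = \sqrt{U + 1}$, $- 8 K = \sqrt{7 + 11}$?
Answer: $-158 - \frac{3 \sqrt{2} \left(1 + \sqrt{3}\right)}{8} \approx -159.45$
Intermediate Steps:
$K = - \frac{3 \sqrt{2}}{8}$ ($K = - \frac{\sqrt{7 + 11}}{8} = - \frac{\sqrt{18}}{8} = - \frac{3 \sqrt{2}}{8} \approx -0.53033$)
$M{\left(U \right)} = \sqrt{1 + U}$
$j{\left(Q,W \right)} = Q + Q \sqrt{3}$ ($j{\left(Q,W \right)} = \sqrt{1 + 2} Q + Q = \sqrt{3} Q + Q = Q \sqrt{3} + Q = Q + Q \sqrt{3}$)
$j{\left(K,h \right)} - 158 = - \frac{3 \sqrt{2}}{8} \left(1 + \sqrt{3}\right) - 158 = - \frac{3 \sqrt{2} \left(1 + \sqrt{3}\right)}{8} - 158 = -158 - \frac{3 \sqrt{2} \left(1 + \sqrt{3}\right)}{8}$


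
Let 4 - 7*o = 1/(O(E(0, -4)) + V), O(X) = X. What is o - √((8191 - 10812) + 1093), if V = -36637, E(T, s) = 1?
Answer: 20935/36636 - 2*I*√382 ≈ 0.57143 - 39.09*I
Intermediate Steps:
o = 20935/36636 (o = 4/7 - 1/(7*(1 - 36637)) = 4/7 - ⅐/(-36636) = 4/7 - ⅐*(-1/36636) = 4/7 + 1/256452 = 20935/36636 ≈ 0.57143)
o - √((8191 - 10812) + 1093) = 20935/36636 - √((8191 - 10812) + 1093) = 20935/36636 - √(-2621 + 1093) = 20935/36636 - √(-1528) = 20935/36636 - 2*I*√382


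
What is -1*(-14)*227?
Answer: 3178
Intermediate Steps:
-1*(-14)*227 = 14*227 = 3178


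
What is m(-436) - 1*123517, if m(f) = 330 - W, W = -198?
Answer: -122989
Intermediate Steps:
m(f) = 528 (m(f) = 330 - 1*(-198) = 330 + 198 = 528)
m(-436) - 1*123517 = 528 - 1*123517 = 528 - 123517 = -122989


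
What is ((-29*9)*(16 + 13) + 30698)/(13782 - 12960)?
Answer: 23129/822 ≈ 28.137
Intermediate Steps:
((-29*9)*(16 + 13) + 30698)/(13782 - 12960) = (-261*29 + 30698)/822 = (-7569 + 30698)*(1/822) = 23129*(1/822) = 23129/822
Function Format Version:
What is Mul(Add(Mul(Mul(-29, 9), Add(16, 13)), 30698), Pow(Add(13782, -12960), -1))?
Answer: Rational(23129, 822) ≈ 28.137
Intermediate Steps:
Mul(Add(Mul(Mul(-29, 9), Add(16, 13)), 30698), Pow(Add(13782, -12960), -1)) = Mul(Add(Mul(-261, 29), 30698), Pow(822, -1)) = Mul(Add(-7569, 30698), Rational(1, 822)) = Mul(23129, Rational(1, 822)) = Rational(23129, 822)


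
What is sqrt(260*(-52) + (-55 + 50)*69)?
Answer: I*sqrt(13865) ≈ 117.75*I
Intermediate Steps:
sqrt(260*(-52) + (-55 + 50)*69) = sqrt(-13520 - 5*69) = sqrt(-13520 - 345) = sqrt(-13865) = I*sqrt(13865)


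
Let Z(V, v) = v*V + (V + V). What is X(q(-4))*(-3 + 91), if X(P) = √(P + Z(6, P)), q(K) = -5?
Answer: 88*I*√23 ≈ 422.03*I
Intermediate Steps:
Z(V, v) = 2*V + V*v (Z(V, v) = V*v + 2*V = 2*V + V*v)
X(P) = √(12 + 7*P) (X(P) = √(P + 6*(2 + P)) = √(P + (12 + 6*P)) = √(12 + 7*P))
X(q(-4))*(-3 + 91) = √(12 + 7*(-5))*(-3 + 91) = √(12 - 35)*88 = √(-23)*88 = (I*√23)*88 = 88*I*√23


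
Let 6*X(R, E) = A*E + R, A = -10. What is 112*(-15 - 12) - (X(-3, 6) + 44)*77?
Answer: -11207/2 ≈ -5603.5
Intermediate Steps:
X(R, E) = -5*E/3 + R/6 (X(R, E) = (-10*E + R)/6 = (R - 10*E)/6 = -5*E/3 + R/6)
112*(-15 - 12) - (X(-3, 6) + 44)*77 = 112*(-15 - 12) - ((-5/3*6 + (1/6)*(-3)) + 44)*77 = 112*(-27) - ((-10 - 1/2) + 44)*77 = -3024 - (-21/2 + 44)*77 = -3024 - 67*77/2 = -3024 - 1*5159/2 = -3024 - 5159/2 = -11207/2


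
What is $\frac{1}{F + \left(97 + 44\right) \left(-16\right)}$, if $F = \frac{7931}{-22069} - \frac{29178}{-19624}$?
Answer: $- \frac{216541028}{488272413499} \approx -0.00044348$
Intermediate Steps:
$F = \frac{244145669}{216541028}$ ($F = 7931 \left(- \frac{1}{22069}\right) - - \frac{14589}{9812} = - \frac{7931}{22069} + \frac{14589}{9812} = \frac{244145669}{216541028} \approx 1.1275$)
$\frac{1}{F + \left(97 + 44\right) \left(-16\right)} = \frac{1}{\frac{244145669}{216541028} + \left(97 + 44\right) \left(-16\right)} = \frac{1}{\frac{244145669}{216541028} + 141 \left(-16\right)} = \frac{1}{\frac{244145669}{216541028} - 2256} = \frac{1}{- \frac{488272413499}{216541028}} = - \frac{216541028}{488272413499}$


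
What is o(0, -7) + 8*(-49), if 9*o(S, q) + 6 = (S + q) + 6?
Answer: -3535/9 ≈ -392.78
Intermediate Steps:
o(S, q) = S/9 + q/9 (o(S, q) = -2/3 + ((S + q) + 6)/9 = -2/3 + (6 + S + q)/9 = -2/3 + (2/3 + S/9 + q/9) = S/9 + q/9)
o(0, -7) + 8*(-49) = ((1/9)*0 + (1/9)*(-7)) + 8*(-49) = (0 - 7/9) - 392 = -7/9 - 392 = -3535/9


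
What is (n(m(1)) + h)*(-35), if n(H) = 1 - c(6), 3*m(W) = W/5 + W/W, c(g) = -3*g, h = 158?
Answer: -6195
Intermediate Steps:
m(W) = ⅓ + W/15 (m(W) = (W/5 + W/W)/3 = (W*(⅕) + 1)/3 = (W/5 + 1)/3 = (1 + W/5)/3 = ⅓ + W/15)
n(H) = 19 (n(H) = 1 - (-3)*6 = 1 - 1*(-18) = 1 + 18 = 19)
(n(m(1)) + h)*(-35) = (19 + 158)*(-35) = 177*(-35) = -6195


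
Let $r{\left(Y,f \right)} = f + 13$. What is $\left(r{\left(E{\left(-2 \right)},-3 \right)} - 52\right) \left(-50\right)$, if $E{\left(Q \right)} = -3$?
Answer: $2100$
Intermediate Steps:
$r{\left(Y,f \right)} = 13 + f$
$\left(r{\left(E{\left(-2 \right)},-3 \right)} - 52\right) \left(-50\right) = \left(\left(13 - 3\right) - 52\right) \left(-50\right) = \left(10 - 52\right) \left(-50\right) = \left(-42\right) \left(-50\right) = 2100$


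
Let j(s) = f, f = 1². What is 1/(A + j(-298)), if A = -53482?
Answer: -1/53481 ≈ -1.8698e-5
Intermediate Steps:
f = 1
j(s) = 1
1/(A + j(-298)) = 1/(-53482 + 1) = 1/(-53481) = -1/53481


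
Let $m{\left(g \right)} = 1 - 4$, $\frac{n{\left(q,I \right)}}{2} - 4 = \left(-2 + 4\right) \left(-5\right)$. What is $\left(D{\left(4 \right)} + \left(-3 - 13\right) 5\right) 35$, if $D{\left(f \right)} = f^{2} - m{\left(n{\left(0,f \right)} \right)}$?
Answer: $-2135$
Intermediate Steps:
$n{\left(q,I \right)} = -12$ ($n{\left(q,I \right)} = 8 + 2 \left(-2 + 4\right) \left(-5\right) = 8 + 2 \cdot 2 \left(-5\right) = 8 + 2 \left(-10\right) = 8 - 20 = -12$)
$m{\left(g \right)} = -3$
$D{\left(f \right)} = 3 + f^{2}$ ($D{\left(f \right)} = f^{2} - -3 = f^{2} + 3 = 3 + f^{2}$)
$\left(D{\left(4 \right)} + \left(-3 - 13\right) 5\right) 35 = \left(\left(3 + 4^{2}\right) + \left(-3 - 13\right) 5\right) 35 = \left(\left(3 + 16\right) + \left(-3 - 13\right) 5\right) 35 = \left(19 + \left(-3 - 13\right) 5\right) 35 = \left(19 - 80\right) 35 = \left(-61\right) 35 = -2135$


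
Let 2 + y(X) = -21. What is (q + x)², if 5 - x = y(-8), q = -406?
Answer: 142884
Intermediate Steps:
y(X) = -23 (y(X) = -2 - 21 = -23)
x = 28 (x = 5 - 1*(-23) = 5 + 23 = 28)
(q + x)² = (-406 + 28)² = (-378)² = 142884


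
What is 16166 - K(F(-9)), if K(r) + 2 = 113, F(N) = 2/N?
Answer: 16055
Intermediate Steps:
K(r) = 111 (K(r) = -2 + 113 = 111)
16166 - K(F(-9)) = 16166 - 1*111 = 16166 - 111 = 16055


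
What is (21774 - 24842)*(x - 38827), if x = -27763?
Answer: 204298120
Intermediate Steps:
(21774 - 24842)*(x - 38827) = (21774 - 24842)*(-27763 - 38827) = -3068*(-66590) = 204298120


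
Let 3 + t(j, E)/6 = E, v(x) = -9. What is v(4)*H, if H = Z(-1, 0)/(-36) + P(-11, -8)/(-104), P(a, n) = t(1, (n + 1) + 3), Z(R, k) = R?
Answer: -101/26 ≈ -3.8846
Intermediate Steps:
t(j, E) = -18 + 6*E
P(a, n) = 6 + 6*n (P(a, n) = -18 + 6*((n + 1) + 3) = -18 + 6*((1 + n) + 3) = -18 + 6*(4 + n) = -18 + (24 + 6*n) = 6 + 6*n)
H = 101/234 (H = -1/(-36) + (6 + 6*(-8))/(-104) = -1*(-1/36) + (6 - 48)*(-1/104) = 1/36 - 42*(-1/104) = 1/36 + 21/52 = 101/234 ≈ 0.43162)
v(4)*H = -9*101/234 = -101/26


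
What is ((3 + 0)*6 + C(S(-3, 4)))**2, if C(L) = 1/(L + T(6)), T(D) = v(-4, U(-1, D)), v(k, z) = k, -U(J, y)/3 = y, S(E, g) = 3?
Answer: 289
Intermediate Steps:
U(J, y) = -3*y
T(D) = -4
C(L) = 1/(-4 + L) (C(L) = 1/(L - 4) = 1/(-4 + L))
((3 + 0)*6 + C(S(-3, 4)))**2 = ((3 + 0)*6 + 1/(-4 + 3))**2 = (3*6 + 1/(-1))**2 = (18 - 1)**2 = 17**2 = 289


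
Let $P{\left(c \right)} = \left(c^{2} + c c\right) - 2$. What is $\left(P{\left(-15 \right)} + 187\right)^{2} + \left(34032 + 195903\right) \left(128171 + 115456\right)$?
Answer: $56018777470$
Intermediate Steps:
$P{\left(c \right)} = -2 + 2 c^{2}$ ($P{\left(c \right)} = \left(c^{2} + c^{2}\right) - 2 = 2 c^{2} - 2 = -2 + 2 c^{2}$)
$\left(P{\left(-15 \right)} + 187\right)^{2} + \left(34032 + 195903\right) \left(128171 + 115456\right) = \left(\left(-2 + 2 \left(-15\right)^{2}\right) + 187\right)^{2} + \left(34032 + 195903\right) \left(128171 + 115456\right) = \left(\left(-2 + 2 \cdot 225\right) + 187\right)^{2} + 229935 \cdot 243627 = \left(\left(-2 + 450\right) + 187\right)^{2} + 56018374245 = \left(448 + 187\right)^{2} + 56018374245 = 635^{2} + 56018374245 = 403225 + 56018374245 = 56018777470$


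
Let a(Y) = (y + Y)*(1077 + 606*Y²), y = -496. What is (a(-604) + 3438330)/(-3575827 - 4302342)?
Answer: 243184091970/7878169 ≈ 30868.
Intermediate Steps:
a(Y) = (-496 + Y)*(1077 + 606*Y²)
(a(-604) + 3438330)/(-3575827 - 4302342) = ((-534192 - 300576*(-604)² + 606*(-604)³ + 1077*(-604)) + 3438330)/(-3575827 - 4302342) = ((-534192 - 300576*364816 + 606*(-220348864) - 650508) + 3438330)/(-7878169) = ((-534192 - 109654934016 - 133531411584 - 650508) + 3438330)*(-1/7878169) = (-243187530300 + 3438330)*(-1/7878169) = -243184091970*(-1/7878169) = 243184091970/7878169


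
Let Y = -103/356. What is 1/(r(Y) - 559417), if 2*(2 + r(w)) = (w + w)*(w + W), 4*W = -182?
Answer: -126736/70896847381 ≈ -1.7876e-6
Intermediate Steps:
W = -91/2 (W = (¼)*(-182) = -91/2 ≈ -45.500)
Y = -103/356 (Y = -103*1/356 = -103/356 ≈ -0.28933)
r(w) = -2 + w*(-91/2 + w) (r(w) = -2 + ((w + w)*(w - 91/2))/2 = -2 + ((2*w)*(-91/2 + w))/2 = -2 + (2*w*(-91/2 + w))/2 = -2 + w*(-91/2 + w))
1/(r(Y) - 559417) = 1/((-2 + (-103/356)² - 91/2*(-103/356)) - 559417) = 1/((-2 + 10609/126736 + 9373/712) - 559417) = 1/(1425531/126736 - 559417) = 1/(-70896847381/126736) = -126736/70896847381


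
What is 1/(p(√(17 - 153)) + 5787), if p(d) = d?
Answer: 5787/33489505 - 2*I*√34/33489505 ≈ 0.0001728 - 3.4823e-7*I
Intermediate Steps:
1/(p(√(17 - 153)) + 5787) = 1/(√(17 - 153) + 5787) = 1/(√(-136) + 5787) = 1/(2*I*√34 + 5787) = 1/(5787 + 2*I*√34)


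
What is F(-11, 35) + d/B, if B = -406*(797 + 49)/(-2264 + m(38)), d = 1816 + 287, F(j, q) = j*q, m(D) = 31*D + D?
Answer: -10836193/28623 ≈ -378.58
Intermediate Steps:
m(D) = 32*D
d = 2103
B = 85869/262 (B = -406*(797 + 49)/(-2264 + 32*38) = -406*846/(-2264 + 1216) = -406/((-1048*1/846)) = -406/(-524/423) = -406*(-423/524) = 85869/262 ≈ 327.74)
F(-11, 35) + d/B = -11*35 + 2103/(85869/262) = -385 + 2103*(262/85869) = -385 + 183662/28623 = -10836193/28623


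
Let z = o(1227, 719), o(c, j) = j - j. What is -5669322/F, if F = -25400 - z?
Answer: 2834661/12700 ≈ 223.20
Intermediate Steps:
o(c, j) = 0
z = 0
F = -25400 (F = -25400 - 1*0 = -25400 + 0 = -25400)
-5669322/F = -5669322/(-25400) = -5669322*(-1/25400) = 2834661/12700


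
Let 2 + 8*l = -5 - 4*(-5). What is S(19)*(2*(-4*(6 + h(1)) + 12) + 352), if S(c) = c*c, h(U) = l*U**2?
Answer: 113715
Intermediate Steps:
l = 13/8 (l = -1/4 + (-5 - 4*(-5))/8 = -1/4 + (-5 + 20)/8 = -1/4 + (1/8)*15 = -1/4 + 15/8 = 13/8 ≈ 1.6250)
h(U) = 13*U**2/8
S(c) = c**2
S(19)*(2*(-4*(6 + h(1)) + 12) + 352) = 19**2*(2*(-4*(6 + (13/8)*1**2) + 12) + 352) = 361*(2*(-4*(6 + (13/8)*1) + 12) + 352) = 361*(2*(-4*(6 + 13/8) + 12) + 352) = 361*(2*(-4*61/8 + 12) + 352) = 361*(2*(-61/2 + 12) + 352) = 361*(2*(-37/2) + 352) = 361*(-37 + 352) = 361*315 = 113715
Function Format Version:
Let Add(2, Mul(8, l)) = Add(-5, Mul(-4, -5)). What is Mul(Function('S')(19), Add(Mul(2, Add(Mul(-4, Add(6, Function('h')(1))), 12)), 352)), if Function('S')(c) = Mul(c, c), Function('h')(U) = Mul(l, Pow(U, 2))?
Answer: 113715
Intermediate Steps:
l = Rational(13, 8) (l = Add(Rational(-1, 4), Mul(Rational(1, 8), Add(-5, Mul(-4, -5)))) = Add(Rational(-1, 4), Mul(Rational(1, 8), Add(-5, 20))) = Add(Rational(-1, 4), Mul(Rational(1, 8), 15)) = Add(Rational(-1, 4), Rational(15, 8)) = Rational(13, 8) ≈ 1.6250)
Function('h')(U) = Mul(Rational(13, 8), Pow(U, 2))
Function('S')(c) = Pow(c, 2)
Mul(Function('S')(19), Add(Mul(2, Add(Mul(-4, Add(6, Function('h')(1))), 12)), 352)) = Mul(Pow(19, 2), Add(Mul(2, Add(Mul(-4, Add(6, Mul(Rational(13, 8), Pow(1, 2)))), 12)), 352)) = Mul(361, Add(Mul(2, Add(Mul(-4, Add(6, Mul(Rational(13, 8), 1))), 12)), 352)) = Mul(361, Add(Mul(2, Add(Mul(-4, Add(6, Rational(13, 8))), 12)), 352)) = Mul(361, Add(Mul(2, Add(Mul(-4, Rational(61, 8)), 12)), 352)) = Mul(361, Add(Mul(2, Add(Rational(-61, 2), 12)), 352)) = Mul(361, Add(Mul(2, Rational(-37, 2)), 352)) = Mul(361, Add(-37, 352)) = Mul(361, 315) = 113715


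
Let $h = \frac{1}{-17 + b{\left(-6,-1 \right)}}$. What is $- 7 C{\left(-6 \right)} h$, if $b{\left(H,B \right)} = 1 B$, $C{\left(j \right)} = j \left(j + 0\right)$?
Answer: $14$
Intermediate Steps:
$C{\left(j \right)} = j^{2}$ ($C{\left(j \right)} = j j = j^{2}$)
$b{\left(H,B \right)} = B$
$h = - \frac{1}{18}$ ($h = \frac{1}{-17 - 1} = \frac{1}{-18} = - \frac{1}{18} \approx -0.055556$)
$- 7 C{\left(-6 \right)} h = - 7 \left(-6\right)^{2} \left(- \frac{1}{18}\right) = \left(-7\right) 36 \left(- \frac{1}{18}\right) = \left(-252\right) \left(- \frac{1}{18}\right) = 14$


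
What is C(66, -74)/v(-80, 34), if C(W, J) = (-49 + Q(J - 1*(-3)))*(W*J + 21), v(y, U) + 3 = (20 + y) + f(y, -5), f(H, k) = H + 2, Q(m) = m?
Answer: -194520/47 ≈ -4138.7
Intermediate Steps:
f(H, k) = 2 + H
v(y, U) = 19 + 2*y (v(y, U) = -3 + ((20 + y) + (2 + y)) = -3 + (22 + 2*y) = 19 + 2*y)
C(W, J) = (-46 + J)*(21 + J*W) (C(W, J) = (-49 + (J - 1*(-3)))*(W*J + 21) = (-49 + (J + 3))*(J*W + 21) = (-49 + (3 + J))*(21 + J*W) = (-46 + J)*(21 + J*W))
C(66, -74)/v(-80, 34) = (-966 + 21*(-74) + 66*(-74)**2 - 46*(-74)*66)/(19 + 2*(-80)) = (-966 - 1554 + 66*5476 + 224664)/(19 - 160) = (-966 - 1554 + 361416 + 224664)/(-141) = 583560*(-1/141) = -194520/47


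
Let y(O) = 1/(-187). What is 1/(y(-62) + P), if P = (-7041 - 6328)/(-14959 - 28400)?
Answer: 8108133/2456644 ≈ 3.3005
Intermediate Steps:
y(O) = -1/187
P = 13369/43359 (P = -13369/(-43359) = -13369*(-1/43359) = 13369/43359 ≈ 0.30833)
1/(y(-62) + P) = 1/(-1/187 + 13369/43359) = 1/(2456644/8108133) = 8108133/2456644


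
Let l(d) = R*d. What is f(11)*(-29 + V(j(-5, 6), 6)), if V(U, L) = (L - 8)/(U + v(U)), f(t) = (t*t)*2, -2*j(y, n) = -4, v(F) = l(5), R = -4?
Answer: -62920/9 ≈ -6991.1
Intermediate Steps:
l(d) = -4*d
v(F) = -20 (v(F) = -4*5 = -20)
j(y, n) = 2 (j(y, n) = -½*(-4) = 2)
f(t) = 2*t² (f(t) = t²*2 = 2*t²)
V(U, L) = (-8 + L)/(-20 + U) (V(U, L) = (L - 8)/(U - 20) = (-8 + L)/(-20 + U))
f(11)*(-29 + V(j(-5, 6), 6)) = (2*11²)*(-29 + (-8 + 6)/(-20 + 2)) = (2*121)*(-29 - 2/(-18)) = 242*(-29 - 1/18*(-2)) = 242*(-29 + ⅑) = 242*(-260/9) = -62920/9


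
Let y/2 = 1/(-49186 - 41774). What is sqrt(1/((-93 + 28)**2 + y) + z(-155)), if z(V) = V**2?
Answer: sqrt(887069678707391768545)/192152999 ≈ 155.00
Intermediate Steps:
y = -1/45480 (y = 2/(-49186 - 41774) = 2/(-90960) = 2*(-1/90960) = -1/45480 ≈ -2.1988e-5)
sqrt(1/((-93 + 28)**2 + y) + z(-155)) = sqrt(1/((-93 + 28)**2 - 1/45480) + (-155)**2) = sqrt(1/((-65)**2 - 1/45480) + 24025) = sqrt(1/(4225 - 1/45480) + 24025) = sqrt(1/(192152999/45480) + 24025) = sqrt(45480/192152999 + 24025) = sqrt(4616475846455/192152999) = sqrt(887069678707391768545)/192152999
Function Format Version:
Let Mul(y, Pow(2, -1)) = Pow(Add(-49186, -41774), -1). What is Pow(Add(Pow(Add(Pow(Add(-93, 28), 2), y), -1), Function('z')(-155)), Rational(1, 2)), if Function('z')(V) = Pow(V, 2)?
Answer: Mul(Rational(1, 192152999), Pow(887069678707391768545, Rational(1, 2))) ≈ 155.00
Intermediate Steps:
y = Rational(-1, 45480) (y = Mul(2, Pow(Add(-49186, -41774), -1)) = Mul(2, Pow(-90960, -1)) = Mul(2, Rational(-1, 90960)) = Rational(-1, 45480) ≈ -2.1988e-5)
Pow(Add(Pow(Add(Pow(Add(-93, 28), 2), y), -1), Function('z')(-155)), Rational(1, 2)) = Pow(Add(Pow(Add(Pow(Add(-93, 28), 2), Rational(-1, 45480)), -1), Pow(-155, 2)), Rational(1, 2)) = Pow(Add(Pow(Add(Pow(-65, 2), Rational(-1, 45480)), -1), 24025), Rational(1, 2)) = Pow(Add(Pow(Add(4225, Rational(-1, 45480)), -1), 24025), Rational(1, 2)) = Pow(Add(Pow(Rational(192152999, 45480), -1), 24025), Rational(1, 2)) = Pow(Add(Rational(45480, 192152999), 24025), Rational(1, 2)) = Pow(Rational(4616475846455, 192152999), Rational(1, 2)) = Mul(Rational(1, 192152999), Pow(887069678707391768545, Rational(1, 2)))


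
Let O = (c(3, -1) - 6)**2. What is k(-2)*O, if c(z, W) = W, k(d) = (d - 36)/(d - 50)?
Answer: 931/26 ≈ 35.808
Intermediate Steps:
k(d) = (-36 + d)/(-50 + d)
O = 49 (O = (-1 - 6)**2 = (-7)**2 = 49)
k(-2)*O = ((-36 - 2)/(-50 - 2))*49 = (-38/(-52))*49 = -1/52*(-38)*49 = (19/26)*49 = 931/26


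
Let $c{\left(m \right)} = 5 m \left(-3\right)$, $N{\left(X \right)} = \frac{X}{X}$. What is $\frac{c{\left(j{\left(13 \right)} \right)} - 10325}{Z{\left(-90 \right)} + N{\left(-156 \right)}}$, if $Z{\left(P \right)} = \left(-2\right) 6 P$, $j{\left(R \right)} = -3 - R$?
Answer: $- \frac{10085}{1081} \approx -9.3293$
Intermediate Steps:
$N{\left(X \right)} = 1$
$Z{\left(P \right)} = - 12 P$
$c{\left(m \right)} = - 15 m$
$\frac{c{\left(j{\left(13 \right)} \right)} - 10325}{Z{\left(-90 \right)} + N{\left(-156 \right)}} = \frac{- 15 \left(-3 - 13\right) - 10325}{\left(-12\right) \left(-90\right) + 1} = \frac{- 15 \left(-3 - 13\right) - 10325}{1080 + 1} = \frac{\left(-15\right) \left(-16\right) - 10325}{1081} = \left(240 - 10325\right) \frac{1}{1081} = \left(-10085\right) \frac{1}{1081} = - \frac{10085}{1081}$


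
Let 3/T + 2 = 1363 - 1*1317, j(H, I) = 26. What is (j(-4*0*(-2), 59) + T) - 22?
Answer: 179/44 ≈ 4.0682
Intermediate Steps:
T = 3/44 (T = 3/(-2 + (1363 - 1*1317)) = 3/(-2 + (1363 - 1317)) = 3/(-2 + 46) = 3/44 ≈ 0.068182)
(j(-4*0*(-2), 59) + T) - 22 = (26 + 3/44) - 22 = 1147/44 - 22 = 179/44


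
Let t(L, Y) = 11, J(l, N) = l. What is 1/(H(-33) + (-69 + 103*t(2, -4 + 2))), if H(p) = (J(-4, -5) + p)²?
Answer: 1/2433 ≈ 0.00041102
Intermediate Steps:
H(p) = (-4 + p)²
1/(H(-33) + (-69 + 103*t(2, -4 + 2))) = 1/((-4 - 33)² + (-69 + 103*11)) = 1/((-37)² + (-69 + 1133)) = 1/(1369 + 1064) = 1/2433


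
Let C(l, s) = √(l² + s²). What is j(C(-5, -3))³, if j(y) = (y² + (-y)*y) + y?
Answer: 34*√34 ≈ 198.25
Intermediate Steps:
j(y) = y (j(y) = (y² - y²) + y = 0 + y = y)
j(C(-5, -3))³ = (√((-5)² + (-3)²))³ = (√(25 + 9))³ = (√34)³ = 34*√34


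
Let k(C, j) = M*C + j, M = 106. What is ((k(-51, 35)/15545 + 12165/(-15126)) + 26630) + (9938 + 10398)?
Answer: 3681005866183/78377890 ≈ 46965.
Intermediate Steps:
k(C, j) = j + 106*C (k(C, j) = 106*C + j = j + 106*C)
((k(-51, 35)/15545 + 12165/(-15126)) + 26630) + (9938 + 10398) = (((35 + 106*(-51))/15545 + 12165/(-15126)) + 26630) + (9938 + 10398) = (((35 - 5406)*(1/15545) + 12165*(-1/15126)) + 26630) + 20336 = ((-5371*1/15545 - 4055/5042) + 26630) + 20336 = ((-5371/15545 - 4055/5042) + 26630) + 20336 = (-90115557/78377890 + 26630) + 20336 = 2087113095143/78377890 + 20336 = 3681005866183/78377890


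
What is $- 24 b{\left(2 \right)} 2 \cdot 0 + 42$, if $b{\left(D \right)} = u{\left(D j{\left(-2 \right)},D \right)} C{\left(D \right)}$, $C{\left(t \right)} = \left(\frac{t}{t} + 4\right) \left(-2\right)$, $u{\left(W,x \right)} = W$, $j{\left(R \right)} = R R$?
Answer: $42$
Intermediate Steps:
$j{\left(R \right)} = R^{2}$
$C{\left(t \right)} = -10$ ($C{\left(t \right)} = \left(1 + 4\right) \left(-2\right) = 5 \left(-2\right) = -10$)
$b{\left(D \right)} = - 40 D$ ($b{\left(D \right)} = D \left(-2\right)^{2} \left(-10\right) = D 4 \left(-10\right) = 4 D \left(-10\right) = - 40 D$)
$- 24 b{\left(2 \right)} 2 \cdot 0 + 42 = - 24 \left(-40\right) 2 \cdot 2 \cdot 0 + 42 = - 24 \left(-80\right) 2 \cdot 0 + 42 = - 24 \left(\left(-160\right) 0\right) + 42 = \left(-24\right) 0 + 42 = 0 + 42 = 42$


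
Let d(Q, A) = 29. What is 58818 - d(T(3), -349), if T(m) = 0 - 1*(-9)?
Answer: 58789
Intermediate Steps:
T(m) = 9 (T(m) = 0 + 9 = 9)
58818 - d(T(3), -349) = 58818 - 1*29 = 58818 - 29 = 58789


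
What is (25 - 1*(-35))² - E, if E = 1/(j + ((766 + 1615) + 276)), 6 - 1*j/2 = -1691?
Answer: 21783599/6051 ≈ 3600.0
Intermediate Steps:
j = 3394 (j = 12 - 2*(-1691) = 12 + 3382 = 3394)
E = 1/6051 (E = 1/(3394 + ((766 + 1615) + 276)) = 1/(3394 + (2381 + 276)) = 1/(3394 + 2657) = 1/6051 ≈ 0.00016526)
(25 - 1*(-35))² - E = (25 - 1*(-35))² - 1*1/6051 = (25 + 35)² - 1/6051 = 60² - 1/6051 = 3600 - 1/6051 = 21783599/6051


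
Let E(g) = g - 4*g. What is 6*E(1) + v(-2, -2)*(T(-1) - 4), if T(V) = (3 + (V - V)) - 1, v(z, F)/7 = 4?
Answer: -74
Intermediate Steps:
v(z, F) = 28 (v(z, F) = 7*4 = 28)
T(V) = 2 (T(V) = (3 + 0) - 1 = 3 - 1 = 2)
E(g) = -3*g
6*E(1) + v(-2, -2)*(T(-1) - 4) = 6*(-3*1) + 28*(2 - 4) = 6*(-3) + 28*(-2) = -18 - 56 = -74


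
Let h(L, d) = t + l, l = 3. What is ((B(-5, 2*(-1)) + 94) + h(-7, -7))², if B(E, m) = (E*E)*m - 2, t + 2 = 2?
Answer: 2025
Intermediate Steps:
t = 0 (t = -2 + 2 = 0)
B(E, m) = -2 + m*E² (B(E, m) = E²*m - 2 = m*E² - 2 = -2 + m*E²)
h(L, d) = 3 (h(L, d) = 0 + 3 = 3)
((B(-5, 2*(-1)) + 94) + h(-7, -7))² = (((-2 + (2*(-1))*(-5)²) + 94) + 3)² = (((-2 - 2*25) + 94) + 3)² = (((-2 - 50) + 94) + 3)² = ((-52 + 94) + 3)² = (42 + 3)² = 45² = 2025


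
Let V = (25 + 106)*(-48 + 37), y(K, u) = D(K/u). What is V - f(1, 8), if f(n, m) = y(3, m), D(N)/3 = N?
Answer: -11537/8 ≈ -1442.1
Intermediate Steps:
D(N) = 3*N
y(K, u) = 3*K/u (y(K, u) = 3*(K/u) = 3*K/u)
f(n, m) = 9/m (f(n, m) = 3*3/m = 9/m)
V = -1441 (V = 131*(-11) = -1441)
V - f(1, 8) = -1441 - 9/8 = -11537/8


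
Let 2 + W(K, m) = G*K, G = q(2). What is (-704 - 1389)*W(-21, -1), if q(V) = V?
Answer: 92092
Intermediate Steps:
G = 2
W(K, m) = -2 + 2*K
(-704 - 1389)*W(-21, -1) = (-704 - 1389)*(-2 + 2*(-21)) = -2093*(-2 - 42) = -2093*(-44) = 92092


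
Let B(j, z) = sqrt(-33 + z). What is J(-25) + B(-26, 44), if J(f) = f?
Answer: -25 + sqrt(11) ≈ -21.683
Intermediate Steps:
J(-25) + B(-26, 44) = -25 + sqrt(-33 + 44) = -25 + sqrt(11)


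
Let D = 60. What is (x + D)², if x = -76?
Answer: 256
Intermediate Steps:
(x + D)² = (-76 + 60)² = (-16)² = 256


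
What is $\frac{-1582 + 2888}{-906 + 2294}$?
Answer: $\frac{653}{694} \approx 0.94092$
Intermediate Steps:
$\frac{-1582 + 2888}{-906 + 2294} = \frac{1306}{1388} = 1306 \cdot \frac{1}{1388} = \frac{653}{694}$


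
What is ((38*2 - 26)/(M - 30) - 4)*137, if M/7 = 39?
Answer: -126314/243 ≈ -519.81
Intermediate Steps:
M = 273 (M = 7*39 = 273)
((38*2 - 26)/(M - 30) - 4)*137 = ((38*2 - 26)/(273 - 30) - 4)*137 = ((76 - 26)/243 - 4)*137 = (50*(1/243) - 4)*137 = (50/243 - 4)*137 = -922/243*137 = -126314/243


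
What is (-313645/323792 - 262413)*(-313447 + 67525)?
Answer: 10447694145937101/161896 ≈ 6.4533e+10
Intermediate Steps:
(-313645/323792 - 262413)*(-313447 + 67525) = (-313645*1/323792 - 262413)*(-245922) = (-313645/323792 - 262413)*(-245922) = -84967543741/323792*(-245922) = 10447694145937101/161896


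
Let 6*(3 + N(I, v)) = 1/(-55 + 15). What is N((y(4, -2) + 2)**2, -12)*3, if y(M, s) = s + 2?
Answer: -721/80 ≈ -9.0125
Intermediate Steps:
y(M, s) = 2 + s
N(I, v) = -721/240 (N(I, v) = -3 + 1/(6*(-55 + 15)) = -3 + (1/6)/(-40) = -3 + (1/6)*(-1/40) = -3 - 1/240 = -721/240)
N((y(4, -2) + 2)**2, -12)*3 = -721/240*3 = -721/80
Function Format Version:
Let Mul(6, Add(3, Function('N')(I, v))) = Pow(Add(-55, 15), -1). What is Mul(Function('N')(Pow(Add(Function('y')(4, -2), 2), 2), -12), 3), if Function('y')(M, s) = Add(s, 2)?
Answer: Rational(-721, 80) ≈ -9.0125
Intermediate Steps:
Function('y')(M, s) = Add(2, s)
Function('N')(I, v) = Rational(-721, 240) (Function('N')(I, v) = Add(-3, Mul(Rational(1, 6), Pow(Add(-55, 15), -1))) = Add(-3, Mul(Rational(1, 6), Pow(-40, -1))) = Add(-3, Mul(Rational(1, 6), Rational(-1, 40))) = Add(-3, Rational(-1, 240)) = Rational(-721, 240))
Mul(Function('N')(Pow(Add(Function('y')(4, -2), 2), 2), -12), 3) = Mul(Rational(-721, 240), 3) = Rational(-721, 80)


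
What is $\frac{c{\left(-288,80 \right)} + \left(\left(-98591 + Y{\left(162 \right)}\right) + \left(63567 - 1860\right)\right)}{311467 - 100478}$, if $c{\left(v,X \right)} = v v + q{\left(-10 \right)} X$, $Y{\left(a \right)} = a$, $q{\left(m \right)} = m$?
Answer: $\frac{45422}{210989} \approx 0.21528$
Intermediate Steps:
$c{\left(v,X \right)} = v^{2} - 10 X$ ($c{\left(v,X \right)} = v v - 10 X = v^{2} - 10 X$)
$\frac{c{\left(-288,80 \right)} + \left(\left(-98591 + Y{\left(162 \right)}\right) + \left(63567 - 1860\right)\right)}{311467 - 100478} = \frac{\left(\left(-288\right)^{2} - 800\right) + \left(\left(-98591 + 162\right) + \left(63567 - 1860\right)\right)}{311467 - 100478} = \frac{\left(82944 - 800\right) + \left(-98429 + \left(63567 - 1860\right)\right)}{210989} = \left(82144 + \left(-98429 + 61707\right)\right) \frac{1}{210989} = \left(82144 - 36722\right) \frac{1}{210989} = 45422 \cdot \frac{1}{210989} = \frac{45422}{210989}$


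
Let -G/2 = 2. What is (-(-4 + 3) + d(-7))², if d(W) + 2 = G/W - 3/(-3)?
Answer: 16/49 ≈ 0.32653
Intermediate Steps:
G = -4 (G = -2*2 = -4)
d(W) = -1 - 4/W (d(W) = -2 + (-4/W - 3/(-3)) = -2 + (-4/W - 3*(-⅓)) = -2 + (-4/W + 1) = -2 + (1 - 4/W) = -1 - 4/W)
(-(-4 + 3) + d(-7))² = (-(-4 + 3) + (-4 - 1*(-7))/(-7))² = (-1*(-1) - (-4 + 7)/7)² = (1 - ⅐*3)² = (1 - 3/7)² = (4/7)² = 16/49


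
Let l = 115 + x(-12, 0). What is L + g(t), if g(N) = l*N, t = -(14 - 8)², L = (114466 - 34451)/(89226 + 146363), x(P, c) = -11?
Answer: -881965201/235589 ≈ -3743.7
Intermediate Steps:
L = 80015/235589 ≈ 0.33964
l = 104 (l = 115 - 11 = 104)
t = -36 (t = -1*6² = -1*36 = -36)
g(N) = 104*N
L + g(t) = 80015/235589 + 104*(-36) = 80015/235589 - 3744 = -881965201/235589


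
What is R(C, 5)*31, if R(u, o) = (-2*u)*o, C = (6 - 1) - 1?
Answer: -1240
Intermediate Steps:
C = 4 (C = 5 - 1 = 4)
R(u, o) = -2*o*u
R(C, 5)*31 = -2*5*4*31 = -40*31 = -1240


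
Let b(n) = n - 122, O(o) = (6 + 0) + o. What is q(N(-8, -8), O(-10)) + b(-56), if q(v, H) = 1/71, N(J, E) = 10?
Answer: -12637/71 ≈ -177.99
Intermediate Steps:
O(o) = 6 + o
b(n) = -122 + n
q(v, H) = 1/71
q(N(-8, -8), O(-10)) + b(-56) = 1/71 + (-122 - 56) = 1/71 - 178 = -12637/71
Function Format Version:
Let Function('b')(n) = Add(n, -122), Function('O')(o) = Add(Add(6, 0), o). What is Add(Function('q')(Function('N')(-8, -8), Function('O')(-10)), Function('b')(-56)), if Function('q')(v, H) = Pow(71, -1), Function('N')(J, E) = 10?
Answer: Rational(-12637, 71) ≈ -177.99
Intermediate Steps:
Function('O')(o) = Add(6, o)
Function('b')(n) = Add(-122, n)
Function('q')(v, H) = Rational(1, 71)
Add(Function('q')(Function('N')(-8, -8), Function('O')(-10)), Function('b')(-56)) = Add(Rational(1, 71), Add(-122, -56)) = Add(Rational(1, 71), -178) = Rational(-12637, 71)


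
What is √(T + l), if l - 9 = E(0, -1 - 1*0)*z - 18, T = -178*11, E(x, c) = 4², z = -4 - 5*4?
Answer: I*√2351 ≈ 48.487*I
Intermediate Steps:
z = -24 (z = -4 - 20 = -24)
E(x, c) = 16
T = -1958
l = -393 (l = 9 + (16*(-24) - 18) = 9 + (-384 - 18) = 9 - 402 = -393)
√(T + l) = √(-1958 - 393) = √(-2351) = I*√2351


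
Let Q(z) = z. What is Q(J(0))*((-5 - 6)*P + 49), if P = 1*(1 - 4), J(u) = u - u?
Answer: 0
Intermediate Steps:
J(u) = 0
P = -3 (P = 1*(-3) = -3)
Q(J(0))*((-5 - 6)*P + 49) = 0*((-5 - 6)*(-3) + 49) = 0*(-11*(-3) + 49) = 0*(33 + 49) = 0*82 = 0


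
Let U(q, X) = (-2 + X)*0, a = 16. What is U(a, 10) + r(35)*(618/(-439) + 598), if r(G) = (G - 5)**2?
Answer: 235713600/439 ≈ 5.3693e+5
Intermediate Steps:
U(q, X) = 0
r(G) = (-5 + G)**2
U(a, 10) + r(35)*(618/(-439) + 598) = 0 + (-5 + 35)**2*(618/(-439) + 598) = 0 + 30**2*(618*(-1/439) + 598) = 0 + 900*(-618/439 + 598) = 0 + 900*(261904/439) = 0 + 235713600/439 = 235713600/439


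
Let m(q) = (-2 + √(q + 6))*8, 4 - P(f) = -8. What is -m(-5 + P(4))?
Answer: 16 - 8*√13 ≈ -12.844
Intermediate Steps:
P(f) = 12 (P(f) = 4 - 1*(-8) = 4 + 8 = 12)
m(q) = -16 + 8*√(6 + q) (m(q) = (-2 + √(6 + q))*8 = -16 + 8*√(6 + q))
-m(-5 + P(4)) = -(-16 + 8*√(6 + (-5 + 12))) = -(-16 + 8*√(6 + 7)) = -(-16 + 8*√13) = 16 - 8*√13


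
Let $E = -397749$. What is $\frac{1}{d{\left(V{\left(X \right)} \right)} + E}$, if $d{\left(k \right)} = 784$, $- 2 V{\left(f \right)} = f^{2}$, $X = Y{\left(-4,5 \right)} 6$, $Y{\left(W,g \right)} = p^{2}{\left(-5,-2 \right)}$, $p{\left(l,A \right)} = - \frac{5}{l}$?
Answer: $- \frac{1}{396965} \approx -2.5191 \cdot 10^{-6}$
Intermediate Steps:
$Y{\left(W,g \right)} = 1$ ($Y{\left(W,g \right)} = \left(- \frac{5}{-5}\right)^{2} = \left(\left(-5\right) \left(- \frac{1}{5}\right)\right)^{2} = 1^{2} = 1$)
$X = 6$ ($X = 1 \cdot 6 = 6$)
$V{\left(f \right)} = - \frac{f^{2}}{2}$
$\frac{1}{d{\left(V{\left(X \right)} \right)} + E} = \frac{1}{784 - 397749} = \frac{1}{-396965} = - \frac{1}{396965}$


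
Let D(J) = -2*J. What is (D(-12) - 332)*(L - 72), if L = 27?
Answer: 13860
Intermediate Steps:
(D(-12) - 332)*(L - 72) = (-2*(-12) - 332)*(27 - 72) = (24 - 332)*(-45) = -308*(-45) = 13860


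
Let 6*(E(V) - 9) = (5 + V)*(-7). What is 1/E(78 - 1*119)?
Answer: 1/51 ≈ 0.019608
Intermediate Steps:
E(V) = 19/6 - 7*V/6 (E(V) = 9 + ((5 + V)*(-7))/6 = 9 + (-35 - 7*V)/6 = 9 + (-35/6 - 7*V/6) = 19/6 - 7*V/6)
1/E(78 - 1*119) = 1/(19/6 - 7*(78 - 1*119)/6) = 1/(19/6 - 7*(78 - 119)/6) = 1/(19/6 - 7/6*(-41)) = 1/(19/6 + 287/6) = 1/51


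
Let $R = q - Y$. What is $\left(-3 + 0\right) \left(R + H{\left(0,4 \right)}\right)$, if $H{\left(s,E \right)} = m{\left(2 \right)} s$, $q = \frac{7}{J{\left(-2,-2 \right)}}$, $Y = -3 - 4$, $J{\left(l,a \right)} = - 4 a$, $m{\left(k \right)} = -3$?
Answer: $- \frac{189}{8} \approx -23.625$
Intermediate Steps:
$Y = -7$ ($Y = -3 - 4 = -7$)
$q = \frac{7}{8}$ ($q = \frac{7}{\left(-4\right) \left(-2\right)} = \frac{7}{8} \approx 0.875$)
$H{\left(s,E \right)} = - 3 s$
$R = \frac{63}{8}$ ($R = \frac{7}{8} - -7 = \frac{7}{8} + 7 = \frac{63}{8} \approx 7.875$)
$\left(-3 + 0\right) \left(R + H{\left(0,4 \right)}\right) = \left(-3 + 0\right) \left(\frac{63}{8} - 0\right) = - 3 \left(\frac{63}{8} + 0\right) = \left(-3\right) \frac{63}{8} = - \frac{189}{8}$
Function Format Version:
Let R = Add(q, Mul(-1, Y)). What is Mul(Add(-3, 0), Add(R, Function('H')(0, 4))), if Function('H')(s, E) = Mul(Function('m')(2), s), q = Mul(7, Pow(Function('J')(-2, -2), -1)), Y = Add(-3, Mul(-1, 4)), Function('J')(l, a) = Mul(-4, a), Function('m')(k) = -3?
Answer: Rational(-189, 8) ≈ -23.625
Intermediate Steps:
Y = -7 (Y = Add(-3, -4) = -7)
q = Rational(7, 8) (q = Mul(7, Pow(Mul(-4, -2), -1)) = Mul(7, Pow(8, -1)) = Mul(7, Rational(1, 8)) = Rational(7, 8) ≈ 0.87500)
Function('H')(s, E) = Mul(-3, s)
R = Rational(63, 8) (R = Add(Rational(7, 8), Mul(-1, -7)) = Add(Rational(7, 8), 7) = Rational(63, 8) ≈ 7.8750)
Mul(Add(-3, 0), Add(R, Function('H')(0, 4))) = Mul(Add(-3, 0), Add(Rational(63, 8), Mul(-3, 0))) = Mul(-3, Add(Rational(63, 8), 0)) = Mul(-3, Rational(63, 8)) = Rational(-189, 8)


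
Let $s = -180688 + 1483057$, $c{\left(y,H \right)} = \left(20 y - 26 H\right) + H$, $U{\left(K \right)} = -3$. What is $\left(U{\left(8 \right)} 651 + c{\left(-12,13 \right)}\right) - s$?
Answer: $-1304887$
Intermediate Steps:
$c{\left(y,H \right)} = - 25 H + 20 y$ ($c{\left(y,H \right)} = \left(- 26 H + 20 y\right) + H = - 25 H + 20 y$)
$s = 1302369$
$\left(U{\left(8 \right)} 651 + c{\left(-12,13 \right)}\right) - s = \left(\left(-3\right) 651 + \left(\left(-25\right) 13 + 20 \left(-12\right)\right)\right) - 1302369 = \left(-1953 - 565\right) - 1302369 = -2518 - 1302369 = -1304887$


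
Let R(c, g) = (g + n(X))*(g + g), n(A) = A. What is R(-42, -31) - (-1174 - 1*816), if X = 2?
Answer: 3788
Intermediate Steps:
R(c, g) = 2*g*(2 + g) (R(c, g) = (g + 2)*(g + g) = (2 + g)*(2*g) = 2*g*(2 + g))
R(-42, -31) - (-1174 - 1*816) = 2*(-31)*(2 - 31) - (-1174 - 1*816) = 2*(-31)*(-29) - (-1174 - 816) = 1798 - 1*(-1990) = 1798 + 1990 = 3788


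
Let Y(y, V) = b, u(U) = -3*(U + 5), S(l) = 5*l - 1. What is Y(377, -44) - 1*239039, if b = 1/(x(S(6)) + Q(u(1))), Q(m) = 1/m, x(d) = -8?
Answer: -34660673/145 ≈ -2.3904e+5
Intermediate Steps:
S(l) = -1 + 5*l
u(U) = -15 - 3*U (u(U) = -3*(5 + U) = -15 - 3*U)
b = -18/145 (b = 1/(-8 + 1/(-15 - 3*1)) = 1/(-8 + 1/(-15 - 3)) = 1/(-8 + 1/(-18)) = 1/(-8 - 1/18) = 1/(-145/18) = -18/145 ≈ -0.12414)
Y(y, V) = -18/145
Y(377, -44) - 1*239039 = -18/145 - 1*239039 = -18/145 - 239039 = -34660673/145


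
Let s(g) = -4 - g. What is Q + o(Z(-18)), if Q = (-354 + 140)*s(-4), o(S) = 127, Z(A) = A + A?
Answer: 127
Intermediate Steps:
Z(A) = 2*A
Q = 0 (Q = (-354 + 140)*(-4 - 1*(-4)) = -214*(-4 + 4) = -214*0 = 0)
Q + o(Z(-18)) = 0 + 127 = 127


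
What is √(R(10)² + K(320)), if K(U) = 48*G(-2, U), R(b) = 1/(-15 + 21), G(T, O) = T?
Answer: I*√3455/6 ≈ 9.7965*I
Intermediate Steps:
R(b) = ⅙ (R(b) = 1/6 = ⅙)
K(U) = -96 (K(U) = 48*(-2) = -96)
√(R(10)² + K(320)) = √((⅙)² - 96) = √(1/36 - 96) = √(-3455/36) = I*√3455/6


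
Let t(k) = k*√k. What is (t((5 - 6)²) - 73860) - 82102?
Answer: -155961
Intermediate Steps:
t(k) = k^(3/2)
(t((5 - 6)²) - 73860) - 82102 = (((5 - 6)²)^(3/2) - 73860) - 82102 = (((-1)²)^(3/2) - 73860) - 82102 = (1^(3/2) - 73860) - 82102 = (1 - 73860) - 82102 = -73859 - 82102 = -155961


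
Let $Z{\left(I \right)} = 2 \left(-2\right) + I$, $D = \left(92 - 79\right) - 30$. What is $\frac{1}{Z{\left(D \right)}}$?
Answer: $- \frac{1}{21} \approx -0.047619$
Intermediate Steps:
$D = -17$ ($D = 13 - 30 = -17$)
$Z{\left(I \right)} = -4 + I$
$\frac{1}{Z{\left(D \right)}} = \frac{1}{-4 - 17} = \frac{1}{-21} = - \frac{1}{21}$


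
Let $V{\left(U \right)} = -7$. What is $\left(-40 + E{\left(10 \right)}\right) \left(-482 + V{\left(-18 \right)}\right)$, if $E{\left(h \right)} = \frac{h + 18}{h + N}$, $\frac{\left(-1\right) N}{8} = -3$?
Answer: $\frac{325674}{17} \approx 19157.0$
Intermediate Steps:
$N = 24$ ($N = \left(-8\right) \left(-3\right) = 24$)
$E{\left(h \right)} = \frac{18 + h}{24 + h}$ ($E{\left(h \right)} = \frac{h + 18}{h + 24} = \frac{18 + h}{24 + h}$)
$\left(-40 + E{\left(10 \right)}\right) \left(-482 + V{\left(-18 \right)}\right) = \left(-40 + \frac{18 + 10}{24 + 10}\right) \left(-482 - 7\right) = \left(-40 + \frac{1}{34} \cdot 28\right) \left(-489\right) = \left(-40 + \frac{14}{17}\right) \left(-489\right) = \left(- \frac{666}{17}\right) \left(-489\right) = \frac{325674}{17}$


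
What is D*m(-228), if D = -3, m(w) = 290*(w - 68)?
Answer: 257520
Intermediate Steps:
m(w) = -19720 + 290*w (m(w) = 290*(-68 + w) = -19720 + 290*w)
D*m(-228) = -3*(-19720 + 290*(-228)) = -3*(-19720 - 66120) = -3*(-85840) = 257520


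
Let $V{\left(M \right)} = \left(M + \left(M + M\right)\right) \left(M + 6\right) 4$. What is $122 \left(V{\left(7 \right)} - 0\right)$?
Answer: $133224$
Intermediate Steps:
$V{\left(M \right)} = 12 M \left(6 + M\right)$ ($V{\left(M \right)} = \left(M + 2 M\right) \left(6 + M\right) 4 = 3 M \left(6 + M\right) 4 = 12 M \left(6 + M\right)$)
$122 \left(V{\left(7 \right)} - 0\right) = 122 \left(12 \cdot 7 \left(6 + 7\right) - 0\right) = 122 \left(12 \cdot 7 \cdot 13 + 0\right) = 122 \left(1092 + 0\right) = 122 \cdot 1092 = 133224$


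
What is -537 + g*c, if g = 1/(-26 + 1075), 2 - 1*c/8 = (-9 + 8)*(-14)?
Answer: -563409/1049 ≈ -537.09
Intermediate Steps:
c = -96 (c = 16 - 8*(-9 + 8)*(-14) = 16 - (-8)*(-14) = 16 - 8*14 = 16 - 112 = -96)
g = 1/1049 ≈ 0.00095329
-537 + g*c = -537 + (1/1049)*(-96) = -537 - 96/1049 = -563409/1049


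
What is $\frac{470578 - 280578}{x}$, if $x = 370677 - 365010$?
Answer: $\frac{190000}{5667} \approx 33.527$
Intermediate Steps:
$x = 5667$ ($x = 370677 - 365010 = 5667$)
$\frac{470578 - 280578}{x} = \frac{470578 - 280578}{5667} = 190000 \cdot \frac{1}{5667} = \frac{190000}{5667}$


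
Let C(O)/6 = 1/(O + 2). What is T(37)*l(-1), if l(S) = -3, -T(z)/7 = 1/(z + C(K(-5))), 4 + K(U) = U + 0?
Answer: 147/253 ≈ 0.58103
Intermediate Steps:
K(U) = -4 + U (K(U) = -4 + (U + 0) = -4 + U)
C(O) = 6/(2 + O) (C(O) = 6/(O + 2) = 6/(2 + O))
T(z) = -7/(-6/7 + z) (T(z) = -7/(z + 6/(2 + (-4 - 5))) = -7/(z + 6/(2 - 9)) = -7/(z + 6/(-7)) = -7/(z + 6*(-⅐)) = -7/(z - 6/7) = -7/(-6/7 + z))
T(37)*l(-1) = -49/(-6 + 7*37)*(-3) = -49/(-6 + 259)*(-3) = -49/253*(-3) = 147/253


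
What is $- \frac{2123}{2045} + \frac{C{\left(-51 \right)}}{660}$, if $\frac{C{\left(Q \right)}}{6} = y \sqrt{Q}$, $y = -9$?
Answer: $- \frac{2123}{2045} - \frac{9 i \sqrt{51}}{110} \approx -1.0381 - 0.5843 i$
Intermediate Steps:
$C{\left(Q \right)} = - 54 \sqrt{Q}$ ($C{\left(Q \right)} = 6 \left(- 9 \sqrt{Q}\right) = - 54 \sqrt{Q}$)
$- \frac{2123}{2045} + \frac{C{\left(-51 \right)}}{660} = - \frac{2123}{2045} + \frac{\left(-54\right) \sqrt{-51}}{660} = \left(-2123\right) \frac{1}{2045} + - 54 i \sqrt{51} \cdot \frac{1}{660} = - \frac{2123}{2045} + - 54 i \sqrt{51} \cdot \frac{1}{660} = - \frac{2123}{2045} - \frac{9 i \sqrt{51}}{110}$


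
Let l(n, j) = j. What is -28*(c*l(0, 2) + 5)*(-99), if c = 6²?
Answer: 213444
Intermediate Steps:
c = 36
-28*(c*l(0, 2) + 5)*(-99) = -28*(36*2 + 5)*(-99) = -28*(72 + 5)*(-99) = -28*77*(-99) = -2156*(-99) = 213444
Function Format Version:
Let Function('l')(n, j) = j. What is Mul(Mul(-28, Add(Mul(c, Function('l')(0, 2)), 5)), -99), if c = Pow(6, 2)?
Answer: 213444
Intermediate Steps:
c = 36
Mul(Mul(-28, Add(Mul(c, Function('l')(0, 2)), 5)), -99) = Mul(Mul(-28, Add(Mul(36, 2), 5)), -99) = Mul(Mul(-28, Add(72, 5)), -99) = Mul(Mul(-28, 77), -99) = Mul(-2156, -99) = 213444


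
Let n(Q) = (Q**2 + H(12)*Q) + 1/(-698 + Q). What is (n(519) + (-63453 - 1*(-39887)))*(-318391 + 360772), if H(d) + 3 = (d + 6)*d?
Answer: 2703281281677/179 ≈ 1.5102e+10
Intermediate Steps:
H(d) = -3 + d*(6 + d) (H(d) = -3 + (d + 6)*d = -3 + (6 + d)*d = -3 + d*(6 + d))
n(Q) = Q**2 + 1/(-698 + Q) + 213*Q (n(Q) = (Q**2 + (-3 + 12**2 + 6*12)*Q) + 1/(-698 + Q) = (Q**2 + (-3 + 144 + 72)*Q) + 1/(-698 + Q) = (Q**2 + 213*Q) + 1/(-698 + Q) = Q**2 + 1/(-698 + Q) + 213*Q)
(n(519) + (-63453 - 1*(-39887)))*(-318391 + 360772) = ((1 + 519**3 - 148674*519 - 485*519**2)/(-698 + 519) + (-63453 - 1*(-39887)))*(-318391 + 360772) = ((1 + 139798359 - 77161806 - 485*269361)/(-179) + (-63453 + 39887))*42381 = (-(1 + 139798359 - 77161806 - 130640085)/179 - 23566)*42381 = (-1/179*(-68003531) - 23566)*42381 = (68003531/179 - 23566)*42381 = (63785217/179)*42381 = 2703281281677/179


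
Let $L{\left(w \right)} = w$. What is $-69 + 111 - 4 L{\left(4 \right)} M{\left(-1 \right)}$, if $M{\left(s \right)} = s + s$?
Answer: $3483$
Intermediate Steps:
$M{\left(s \right)} = 2 s$
$-69 + 111 - 4 L{\left(4 \right)} M{\left(-1 \right)} = -69 + 111 \left(-4\right) 4 \cdot 2 \left(-1\right) = -69 + 111 \left(\left(-16\right) \left(-2\right)\right) = -69 + 111 \cdot 32 = -69 + 3552 = 3483$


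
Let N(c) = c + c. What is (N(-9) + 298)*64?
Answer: 17920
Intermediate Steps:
N(c) = 2*c
(N(-9) + 298)*64 = (2*(-9) + 298)*64 = (-18 + 298)*64 = 280*64 = 17920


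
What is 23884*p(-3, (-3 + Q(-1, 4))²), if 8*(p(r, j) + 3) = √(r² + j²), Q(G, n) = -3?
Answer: -71652 + 17913*√145/2 ≈ 36199.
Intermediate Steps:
p(r, j) = -3 + √(j² + r²)/8 (p(r, j) = -3 + √(r² + j²)/8 = -3 + √(j² + r²)/8)
23884*p(-3, (-3 + Q(-1, 4))²) = 23884*(-3 + √(((-3 - 3)²)² + (-3)²)/8) = 23884*(-3 + √(((-6)²)² + 9)/8) = 23884*(-3 + √(36² + 9)/8) = 23884*(-3 + √(1296 + 9)/8) = 23884*(-3 + √1305/8) = 23884*(-3 + (3*√145)/8) = 23884*(-3 + 3*√145/8) = -71652 + 17913*√145/2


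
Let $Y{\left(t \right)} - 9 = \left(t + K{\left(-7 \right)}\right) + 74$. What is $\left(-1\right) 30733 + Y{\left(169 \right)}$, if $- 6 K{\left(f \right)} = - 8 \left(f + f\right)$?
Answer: $- \frac{91499}{3} \approx -30500.0$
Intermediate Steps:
$K{\left(f \right)} = \frac{8 f}{3}$ ($K{\left(f \right)} = - \frac{\left(-8\right) \left(f + f\right)}{6} = - \frac{\left(-8\right) 2 f}{6} = - \frac{\left(-16\right) f}{6} = \frac{8 f}{3}$)
$Y{\left(t \right)} = \frac{193}{3} + t$ ($Y{\left(t \right)} = 9 + \left(\left(t + \frac{8}{3} \left(-7\right)\right) + 74\right) = 9 + \left(\left(t - \frac{56}{3}\right) + 74\right) = 9 + \left(\left(- \frac{56}{3} + t\right) + 74\right) = 9 + \left(\frac{166}{3} + t\right) = \frac{193}{3} + t$)
$\left(-1\right) 30733 + Y{\left(169 \right)} = \left(-1\right) 30733 + \left(\frac{193}{3} + 169\right) = -30733 + \frac{700}{3} = - \frac{91499}{3}$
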